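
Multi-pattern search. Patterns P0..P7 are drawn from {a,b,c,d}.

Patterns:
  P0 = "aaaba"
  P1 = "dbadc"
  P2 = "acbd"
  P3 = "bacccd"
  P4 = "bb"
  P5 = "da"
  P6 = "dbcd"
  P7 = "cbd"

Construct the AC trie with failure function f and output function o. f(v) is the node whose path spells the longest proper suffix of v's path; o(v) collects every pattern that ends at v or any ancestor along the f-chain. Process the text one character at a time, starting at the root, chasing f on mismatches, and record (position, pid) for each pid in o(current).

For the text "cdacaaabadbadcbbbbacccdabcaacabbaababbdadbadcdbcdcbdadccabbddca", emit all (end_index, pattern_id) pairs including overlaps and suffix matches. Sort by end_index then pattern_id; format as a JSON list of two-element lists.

Construct AC machine:
Trie (insert patterns):
  0='ε' goto a→1 b→14 c→24 d→6
  1='a' goto a→2 c→11
  2='aa' goto a→3
  3='aaa' goto b→4
  4='aaab' goto a→5
  5='aaaba' goto ·  [P0 ends]
  6='d' goto a→21 b→7
  7='db' goto a→8 c→22
  8='dba' goto d→9
  9='dbad' goto c→10
  10='dbadc' goto ·  [P1 ends]
  11='ac' goto b→12
  12='acb' goto d→13
  13='acbd' goto ·  [P2 ends]
  14='b' goto a→15 b→20
  15='ba' goto c→16
  16='bac' goto c→17
  17='bacc' goto c→18
  18='baccc' goto d→19
  19='bacccd' goto ·  [P3 ends]
  20='bb' goto ·  [P4 ends]
  21='da' goto ·  [P5 ends]
  22='dbc' goto d→23
  23='dbcd' goto ·  [P6 ends]
  24='c' goto b→25
  25='cb' goto d→26
  26='cbd' goto ·  [P7 ends]

Failure links (BFS by depth):
  fail(1) 'a': from fail(0)=0 chase 'a': 0 ⇒ 0;  out=∅∪out(0)=∅
  fail(6) 'd': from fail(0)=0 chase 'd': 0 ⇒ 0;  out=∅∪out(0)=∅
  fail(14) 'b': from fail(0)=0 chase 'b': 0 ⇒ 0;  out=∅∪out(0)=∅
  fail(24) 'c': from fail(0)=0 chase 'c': 0 ⇒ 0;  out=∅∪out(0)=∅
  fail(2) 'aa': from fail(1)=0 chase 'a': 0 ⇒ 1;  out=∅∪out(1)=∅
  fail(7) 'db': from fail(6)=0 chase 'b': 0 ⇒ 14;  out=∅∪out(14)=∅
  fail(11) 'ac': from fail(1)=0 chase 'c': 0 ⇒ 24;  out=∅∪out(24)=∅
  fail(15) 'ba': from fail(14)=0 chase 'a': 0 ⇒ 1;  out=∅∪out(1)=∅
  fail(20) 'bb': from fail(14)=0 chase 'b': 0 ⇒ 14;  out={4}∪out(14)={4}
  fail(21) 'da': from fail(6)=0 chase 'a': 0 ⇒ 1;  out={5}∪out(1)={5}
  fail(25) 'cb': from fail(24)=0 chase 'b': 0 ⇒ 14;  out=∅∪out(14)=∅
  fail(3) 'aaa': from fail(2)=1 chase 'a': 1 ⇒ 2;  out=∅∪out(2)=∅
  fail(8) 'dba': from fail(7)=14 chase 'a': 14 ⇒ 15;  out=∅∪out(15)=∅
  fail(12) 'acb': from fail(11)=24 chase 'b': 24 ⇒ 25;  out=∅∪out(25)=∅
  fail(16) 'bac': from fail(15)=1 chase 'c': 1 ⇒ 11;  out=∅∪out(11)=∅
  fail(22) 'dbc': from fail(7)=14 chase 'c': 14→0 ⇒ 24;  out=∅∪out(24)=∅
  fail(26) 'cbd': from fail(25)=14 chase 'd': 14→0 ⇒ 6;  out={7}∪out(6)={7}
  fail(4) 'aaab': from fail(3)=2 chase 'b': 2→1→0 ⇒ 14;  out=∅∪out(14)=∅
  fail(9) 'dbad': from fail(8)=15 chase 'd': 15→1→0 ⇒ 6;  out=∅∪out(6)=∅
  fail(13) 'acbd': from fail(12)=25 chase 'd': 25 ⇒ 26;  out={2}∪out(26)={2,7}
  fail(17) 'bacc': from fail(16)=11 chase 'c': 11→24→0 ⇒ 24;  out=∅∪out(24)=∅
  fail(23) 'dbcd': from fail(22)=24 chase 'd': 24→0 ⇒ 6;  out={6}∪out(6)={6}
  fail(5) 'aaaba': from fail(4)=14 chase 'a': 14 ⇒ 15;  out={0}∪out(15)={0}
  fail(10) 'dbadc': from fail(9)=6 chase 'c': 6→0 ⇒ 24;  out={1}∪out(24)={1}
  fail(18) 'baccc': from fail(17)=24 chase 'c': 24→0 ⇒ 24;  out=∅∪out(24)=∅
  fail(19) 'bacccd': from fail(18)=24 chase 'd': 24→0 ⇒ 6;  out={3}∪out(6)={3}

Text stream:
i=0 'c': node 0→24
i=1 'd': node 24→6 (via fail)
i=2 'a': node 6→21  emit P5@[1:2]
i=3 'c': node 21→11 (via fail)
i=4 'a': node 11→1 (via fail)
i=5 'a': node 1→2
i=6 'a': node 2→3
i=7 'b': node 3→4
i=8 'a': node 4→5  emit P0@[4:8]
i=9 'd': node 5→6 (via fail)
i=10 'b': node 6→7
i=11 'a': node 7→8
i=12 'd': node 8→9
i=13 'c': node 9→10  emit P1@[9:13]
i=14 'b': node 10→25 (via fail)
i=15 'b': node 25→20 (via fail)  emit P4@[14:15]
i=16 'b': node 20→20 (via fail)  emit P4@[15:16]
i=17 'b': node 20→20 (via fail)  emit P4@[16:17]
i=18 'a': node 20→15 (via fail)
i=19 'c': node 15→16
i=20 'c': node 16→17
i=21 'c': node 17→18
i=22 'd': node 18→19  emit P3@[17:22]
i=23 'a': node 19→21 (via fail)  emit P5@[22:23]
i=24 'b': node 21→14 (via fail)
i=25 'c': node 14→24 (via fail)
i=26 'a': node 24→1 (via fail)
i=27 'a': node 1→2
i=28 'c': node 2→11 (via fail)
i=29 'a': node 11→1 (via fail)
i=30 'b': node 1→14 (via fail)
i=31 'b': node 14→20  emit P4@[30:31]
i=32 'a': node 20→15 (via fail)
i=33 'a': node 15→2 (via fail)
i=34 'b': node 2→14 (via fail)
i=35 'a': node 14→15
i=36 'b': node 15→14 (via fail)
i=37 'b': node 14→20  emit P4@[36:37]
i=38 'd': node 20→6 (via fail)
i=39 'a': node 6→21  emit P5@[38:39]
i=40 'd': node 21→6 (via fail)
i=41 'b': node 6→7
i=42 'a': node 7→8
i=43 'd': node 8→9
i=44 'c': node 9→10  emit P1@[40:44]
i=45 'd': node 10→6 (via fail)
i=46 'b': node 6→7
i=47 'c': node 7→22
i=48 'd': node 22→23  emit P6@[45:48]
i=49 'c': node 23→24 (via fail)
i=50 'b': node 24→25
i=51 'd': node 25→26  emit P7@[49:51]
i=52 'a': node 26→21 (via fail)  emit P5@[51:52]
i=53 'd': node 21→6 (via fail)
i=54 'c': node 6→24 (via fail)
i=55 'c': node 24→24 (via fail)
i=56 'a': node 24→1 (via fail)
i=57 'b': node 1→14 (via fail)
i=58 'b': node 14→20  emit P4@[57:58]
i=59 'd': node 20→6 (via fail)
i=60 'd': node 6→6 (via fail)
i=61 'c': node 6→24 (via fail)
i=62 'a': node 24→1 (via fail)

All matches (sorted): [[2,5],[8,0],[13,1],[15,4],[16,4],[17,4],[22,3],[23,5],[31,4],[37,4],[39,5],[44,1],[48,6],[51,7],[52,5],[58,4]]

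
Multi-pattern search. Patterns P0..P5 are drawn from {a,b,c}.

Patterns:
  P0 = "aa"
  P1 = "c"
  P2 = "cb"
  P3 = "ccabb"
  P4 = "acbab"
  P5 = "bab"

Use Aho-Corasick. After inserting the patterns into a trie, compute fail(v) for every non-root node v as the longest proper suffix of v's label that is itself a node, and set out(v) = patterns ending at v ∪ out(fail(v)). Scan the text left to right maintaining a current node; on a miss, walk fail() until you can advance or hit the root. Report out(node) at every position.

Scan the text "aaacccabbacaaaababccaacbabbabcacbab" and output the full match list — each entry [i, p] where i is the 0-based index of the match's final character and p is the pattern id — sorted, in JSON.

Build automaton:
Trie nodes:
  0='ε' goto a→1 b→13 c→3
  1='a' goto a→2 c→9
  2='aa' goto ·  ←P0
  3='c' goto b→4 c→5  ←P1
  4='cb' goto ·  ←P2
  5='cc' goto a→6
  6='cca' goto b→7
  7='ccab' goto b→8
  8='ccabb' goto ·  ←P3
  9='ac' goto b→10
  10='acb' goto a→11
  11='acba' goto b→12
  12='acbab' goto ·  ←P4
  13='b' goto a→14
  14='ba' goto b→15
  15='bab' goto ·  ←P5

Failure links (BFS by depth):
  n1('a'): parent n0 fail=0; on 'a' 0 → fail=0;  out ∅∪∅=∅
  n3('c'): parent n0 fail=0; on 'c' 0 → fail=0;  out {1}∪∅={1}
  n13('b'): parent n0 fail=0; on 'b' 0 → fail=0;  out ∅∪∅=∅
  n2('aa'): parent n1 fail=0; on 'a' 0 → fail=1;  out {0}∪∅={0}
  n4('cb'): parent n3 fail=0; on 'b' 0 → fail=13;  out {2}∪∅={2}
  n5('cc'): parent n3 fail=0; on 'c' 0 → fail=3;  out ∅∪{1}={1}
  n9('ac'): parent n1 fail=0; on 'c' 0 → fail=3;  out ∅∪{1}={1}
  n14('ba'): parent n13 fail=0; on 'a' 0 → fail=1;  out ∅∪∅=∅
  n6('cca'): parent n5 fail=3; on 'a' 3→0 → fail=1;  out ∅∪∅=∅
  n10('acb'): parent n9 fail=3; on 'b' 3 → fail=4;  out ∅∪{2}={2}
  n15('bab'): parent n14 fail=1; on 'b' 1→0 → fail=13;  out {5}∪∅={5}
  n7('ccab'): parent n6 fail=1; on 'b' 1→0 → fail=13;  out ∅∪∅=∅
  n11('acba'): parent n10 fail=4; on 'a' 4→13 → fail=14;  out ∅∪∅=∅
  n8('ccabb'): parent n7 fail=13; on 'b' 13→0 → fail=13;  out {3}∪∅={3}
  n12('acbab'): parent n11 fail=14; on 'b' 14 → fail=15;  out {4}∪{5}={4,5}

Scan:
pos 0 'a': at 1
pos 1 'a': at 2  → match P0@[0:1]
pos 2 'a': at 2 (via fail)  → match P0@[1:2]
pos 3 'c': at 9 (via fail)  → match P1@[3:3]
pos 4 'c': at 5 (via fail)  → match P1@[4:4]
pos 5 'c': at 5 (via fail)  → match P1@[5:5]
pos 6 'a': at 6
pos 7 'b': at 7
pos 8 'b': at 8  → match P3@[4:8]
pos 9 'a': at 14 (via fail)
pos 10 'c': at 9 (via fail)  → match P1@[10:10]
pos 11 'a': at 1 (via fail)
pos 12 'a': at 2  → match P0@[11:12]
pos 13 'a': at 2 (via fail)  → match P0@[12:13]
pos 14 'a': at 2 (via fail)  → match P0@[13:14]
pos 15 'b': at 13 (via fail)
pos 16 'a': at 14
pos 17 'b': at 15  → match P5@[15:17]
pos 18 'c': at 3 (via fail)  → match P1@[18:18]
pos 19 'c': at 5  → match P1@[19:19]
pos 20 'a': at 6
pos 21 'a': at 2 (via fail)  → match P0@[20:21]
pos 22 'c': at 9 (via fail)  → match P1@[22:22]
pos 23 'b': at 10  → match P2@[22:23]
pos 24 'a': at 11
pos 25 'b': at 12  → match P4@[21:25],P5@[23:25]
pos 26 'b': at 13 (via fail)
pos 27 'a': at 14
pos 28 'b': at 15  → match P5@[26:28]
pos 29 'c': at 3 (via fail)  → match P1@[29:29]
pos 30 'a': at 1 (via fail)
pos 31 'c': at 9  → match P1@[31:31]
pos 32 'b': at 10  → match P2@[31:32]
pos 33 'a': at 11
pos 34 'b': at 12  → match P4@[30:34],P5@[32:34]

Matches: [[1,0],[2,0],[3,1],[4,1],[5,1],[8,3],[10,1],[12,0],[13,0],[14,0],[17,5],[18,1],[19,1],[21,0],[22,1],[23,2],[25,4],[25,5],[28,5],[29,1],[31,1],[32,2],[34,4],[34,5]]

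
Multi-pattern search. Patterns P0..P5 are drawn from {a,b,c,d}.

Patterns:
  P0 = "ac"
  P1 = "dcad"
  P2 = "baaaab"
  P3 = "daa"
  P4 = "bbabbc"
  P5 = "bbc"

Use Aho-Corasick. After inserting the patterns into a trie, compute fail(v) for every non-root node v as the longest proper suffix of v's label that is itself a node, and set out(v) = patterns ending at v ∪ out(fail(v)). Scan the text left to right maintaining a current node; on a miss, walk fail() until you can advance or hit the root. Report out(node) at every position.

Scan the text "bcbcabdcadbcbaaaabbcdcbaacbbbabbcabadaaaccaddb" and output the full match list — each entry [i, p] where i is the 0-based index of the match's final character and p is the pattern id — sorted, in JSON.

Build:
Trie (insert patterns):
  0='ε' goto a→1 b→7 d→3
  1='a' goto c→2
  2='ac' goto ·  ←P0
  3='d' goto a→13 c→4
  4='dc' goto a→5
  5='dca' goto d→6
  6='dcad' goto ·  ←P1
  7='b' goto a→8 b→15
  8='ba' goto a→9
  9='baa' goto a→10
  10='baaa' goto a→11
  11='baaaa' goto b→12
  12='baaaab' goto ·  ←P2
  13='da' goto a→14
  14='daa' goto ·  ←P3
  15='bb' goto a→16 c→20
  16='bba' goto b→17
  17='bbab' goto b→18
  18='bbabb' goto c→19
  19='bbabbc' goto ·  ←P4
  20='bbc' goto ·  ←P5

Failure links (BFS by depth):
  n1('a'): parent n0 fail=0; on 'a' 0 → fail=0;  out ∅∪∅=∅
  n3('d'): parent n0 fail=0; on 'd' 0 → fail=0;  out ∅∪∅=∅
  n7('b'): parent n0 fail=0; on 'b' 0 → fail=0;  out ∅∪∅=∅
  n2('ac'): parent n1 fail=0; on 'c' 0 → fail=0;  out {0}∪∅={0}
  n4('dc'): parent n3 fail=0; on 'c' 0 → fail=0;  out ∅∪∅=∅
  n8('ba'): parent n7 fail=0; on 'a' 0 → fail=1;  out ∅∪∅=∅
  n13('da'): parent n3 fail=0; on 'a' 0 → fail=1;  out ∅∪∅=∅
  n15('bb'): parent n7 fail=0; on 'b' 0 → fail=7;  out ∅∪∅=∅
  n5('dca'): parent n4 fail=0; on 'a' 0 → fail=1;  out ∅∪∅=∅
  n9('baa'): parent n8 fail=1; on 'a' 1→0 → fail=1;  out ∅∪∅=∅
  n14('daa'): parent n13 fail=1; on 'a' 1→0 → fail=1;  out {3}∪∅={3}
  n16('bba'): parent n15 fail=7; on 'a' 7 → fail=8;  out ∅∪∅=∅
  n20('bbc'): parent n15 fail=7; on 'c' 7→0 → fail=0;  out {5}∪∅={5}
  n6('dcad'): parent n5 fail=1; on 'd' 1→0 → fail=3;  out {1}∪∅={1}
  n10('baaa'): parent n9 fail=1; on 'a' 1→0 → fail=1;  out ∅∪∅=∅
  n17('bbab'): parent n16 fail=8; on 'b' 8→1→0 → fail=7;  out ∅∪∅=∅
  n11('baaaa'): parent n10 fail=1; on 'a' 1→0 → fail=1;  out ∅∪∅=∅
  n18('bbabb'): parent n17 fail=7; on 'b' 7 → fail=15;  out ∅∪∅=∅
  n12('baaaab'): parent n11 fail=1; on 'b' 1→0 → fail=7;  out {2}∪∅={2}
  n19('bbabbc'): parent n18 fail=15; on 'c' 15 → fail=20;  out {4}∪{5}={4,5}

Scan:
i=0 'b': node 0→7
i=1 'c': node 7→0 (via fail)
i=2 'b': node 0→7
i=3 'c': node 7→0 (via fail)
i=4 'a': node 0→1
i=5 'b': node 1→7 (via fail)
i=6 'd': node 7→3 (via fail)
i=7 'c': node 3→4
i=8 'a': node 4→5
i=9 'd': node 5→6  emit P1@[6:9]
i=10 'b': node 6→7 (via fail)
i=11 'c': node 7→0 (via fail)
i=12 'b': node 0→7
i=13 'a': node 7→8
i=14 'a': node 8→9
i=15 'a': node 9→10
i=16 'a': node 10→11
i=17 'b': node 11→12  emit P2@[12:17]
i=18 'b': node 12→15 (via fail)
i=19 'c': node 15→20  emit P5@[17:19]
i=20 'd': node 20→3 (via fail)
i=21 'c': node 3→4
i=22 'b': node 4→7 (via fail)
i=23 'a': node 7→8
i=24 'a': node 8→9
i=25 'c': node 9→2 (via fail)  emit P0@[24:25]
i=26 'b': node 2→7 (via fail)
i=27 'b': node 7→15
i=28 'b': node 15→15 (via fail)
i=29 'a': node 15→16
i=30 'b': node 16→17
i=31 'b': node 17→18
i=32 'c': node 18→19  emit P4@[27:32],P5@[30:32]
i=33 'a': node 19→1 (via fail)
i=34 'b': node 1→7 (via fail)
i=35 'a': node 7→8
i=36 'd': node 8→3 (via fail)
i=37 'a': node 3→13
i=38 'a': node 13→14  emit P3@[36:38]
i=39 'a': node 14→1 (via fail)
i=40 'c': node 1→2  emit P0@[39:40]
i=41 'c': node 2→0 (via fail)
i=42 'a': node 0→1
i=43 'd': node 1→3 (via fail)
i=44 'd': node 3→3 (via fail)
i=45 'b': node 3→7 (via fail)

Matches: [[9,1],[17,2],[19,5],[25,0],[32,4],[32,5],[38,3],[40,0]]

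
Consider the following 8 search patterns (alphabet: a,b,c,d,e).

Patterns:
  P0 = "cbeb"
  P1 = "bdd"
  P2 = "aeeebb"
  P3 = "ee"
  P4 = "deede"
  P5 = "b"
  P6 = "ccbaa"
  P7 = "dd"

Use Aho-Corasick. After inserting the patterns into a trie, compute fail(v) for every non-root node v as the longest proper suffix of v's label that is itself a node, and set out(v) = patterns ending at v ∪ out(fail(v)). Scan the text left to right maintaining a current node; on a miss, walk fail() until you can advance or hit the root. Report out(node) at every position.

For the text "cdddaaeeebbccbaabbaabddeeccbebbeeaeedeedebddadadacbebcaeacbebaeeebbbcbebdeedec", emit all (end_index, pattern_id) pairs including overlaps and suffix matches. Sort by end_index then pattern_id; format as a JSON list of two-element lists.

Construct AC machine:
Trie (insert patterns):
  0='ε' goto a→8 b→5 c→1 d→16 e→14
  1='c' goto b→2 c→21
  2='cb' goto e→3
  3='cbe' goto b→4
  4='cbeb' goto ·  [P0 ends]
  5='b' goto d→6  [P5 ends]
  6='bd' goto d→7
  7='bdd' goto ·  [P1 ends]
  8='a' goto e→9
  9='ae' goto e→10
  10='aee' goto e→11
  11='aeee' goto b→12
  12='aeeeb' goto b→13
  13='aeeebb' goto ·  [P2 ends]
  14='e' goto e→15
  15='ee' goto ·  [P3 ends]
  16='d' goto d→25 e→17
  17='de' goto e→18
  18='dee' goto d→19
  19='deed' goto e→20
  20='deede' goto ·  [P4 ends]
  21='cc' goto b→22
  22='ccb' goto a→23
  23='ccba' goto a→24
  24='ccbaa' goto ·  [P6 ends]
  25='dd' goto ·  [P7 ends]

Failure links (BFS by depth):
  n1('c'): parent n0 fail=0; on 'c' 0 → fail=0;  out ∅∪∅=∅
  n5('b'): parent n0 fail=0; on 'b' 0 → fail=0;  out {5}∪∅={5}
  n8('a'): parent n0 fail=0; on 'a' 0 → fail=0;  out ∅∪∅=∅
  n14('e'): parent n0 fail=0; on 'e' 0 → fail=0;  out ∅∪∅=∅
  n16('d'): parent n0 fail=0; on 'd' 0 → fail=0;  out ∅∪∅=∅
  n2('cb'): parent n1 fail=0; on 'b' 0 → fail=5;  out ∅∪{5}={5}
  n6('bd'): parent n5 fail=0; on 'd' 0 → fail=16;  out ∅∪∅=∅
  n9('ae'): parent n8 fail=0; on 'e' 0 → fail=14;  out ∅∪∅=∅
  n15('ee'): parent n14 fail=0; on 'e' 0 → fail=14;  out {3}∪∅={3}
  n17('de'): parent n16 fail=0; on 'e' 0 → fail=14;  out ∅∪∅=∅
  n21('cc'): parent n1 fail=0; on 'c' 0 → fail=1;  out ∅∪∅=∅
  n25('dd'): parent n16 fail=0; on 'd' 0 → fail=16;  out {7}∪∅={7}
  n3('cbe'): parent n2 fail=5; on 'e' 5→0 → fail=14;  out ∅∪∅=∅
  n7('bdd'): parent n6 fail=16; on 'd' 16 → fail=25;  out {1}∪{7}={1,7}
  n10('aee'): parent n9 fail=14; on 'e' 14 → fail=15;  out ∅∪{3}={3}
  n18('dee'): parent n17 fail=14; on 'e' 14 → fail=15;  out ∅∪{3}={3}
  n22('ccb'): parent n21 fail=1; on 'b' 1 → fail=2;  out ∅∪{5}={5}
  n4('cbeb'): parent n3 fail=14; on 'b' 14→0 → fail=5;  out {0}∪{5}={0,5}
  n11('aeee'): parent n10 fail=15; on 'e' 15→14 → fail=15;  out ∅∪{3}={3}
  n19('deed'): parent n18 fail=15; on 'd' 15→14→0 → fail=16;  out ∅∪∅=∅
  n23('ccba'): parent n22 fail=2; on 'a' 2→5→0 → fail=8;  out ∅∪∅=∅
  n12('aeeeb'): parent n11 fail=15; on 'b' 15→14→0 → fail=5;  out ∅∪{5}={5}
  n20('deede'): parent n19 fail=16; on 'e' 16 → fail=17;  out {4}∪∅={4}
  n24('ccbaa'): parent n23 fail=8; on 'a' 8→0 → fail=8;  out {6}∪∅={6}
  n13('aeeebb'): parent n12 fail=5; on 'b' 5→0 → fail=5;  out {2}∪{5}={2,5}

Text stream:
pos 0 'c': at 1
pos 1 'd': at 16 (fail-walked)
pos 2 'd': at 25  emit P7@[1:2]
pos 3 'd': at 25 (fail-walked)  emit P7@[2:3]
pos 4 'a': at 8 (fail-walked)
pos 5 'a': at 8 (fail-walked)
pos 6 'e': at 9
pos 7 'e': at 10  emit P3@[6:7]
pos 8 'e': at 11  emit P3@[7:8]
pos 9 'b': at 12  emit P5@[9:9]
pos 10 'b': at 13  emit P2@[5:10],P5@[10:10]
pos 11 'c': at 1 (fail-walked)
pos 12 'c': at 21
pos 13 'b': at 22  emit P5@[13:13]
pos 14 'a': at 23
pos 15 'a': at 24  emit P6@[11:15]
pos 16 'b': at 5 (fail-walked)  emit P5@[16:16]
pos 17 'b': at 5 (fail-walked)  emit P5@[17:17]
pos 18 'a': at 8 (fail-walked)
pos 19 'a': at 8 (fail-walked)
pos 20 'b': at 5 (fail-walked)  emit P5@[20:20]
pos 21 'd': at 6
pos 22 'd': at 7  emit P1@[20:22],P7@[21:22]
pos 23 'e': at 17 (fail-walked)
pos 24 'e': at 18  emit P3@[23:24]
pos 25 'c': at 1 (fail-walked)
pos 26 'c': at 21
pos 27 'b': at 22  emit P5@[27:27]
pos 28 'e': at 3 (fail-walked)
pos 29 'b': at 4  emit P0@[26:29],P5@[29:29]
pos 30 'b': at 5 (fail-walked)  emit P5@[30:30]
pos 31 'e': at 14 (fail-walked)
pos 32 'e': at 15  emit P3@[31:32]
pos 33 'a': at 8 (fail-walked)
pos 34 'e': at 9
pos 35 'e': at 10  emit P3@[34:35]
pos 36 'd': at 16 (fail-walked)
pos 37 'e': at 17
pos 38 'e': at 18  emit P3@[37:38]
pos 39 'd': at 19
pos 40 'e': at 20  emit P4@[36:40]
pos 41 'b': at 5 (fail-walked)  emit P5@[41:41]
pos 42 'd': at 6
pos 43 'd': at 7  emit P1@[41:43],P7@[42:43]
pos 44 'a': at 8 (fail-walked)
pos 45 'd': at 16 (fail-walked)
pos 46 'a': at 8 (fail-walked)
pos 47 'd': at 16 (fail-walked)
pos 48 'a': at 8 (fail-walked)
pos 49 'c': at 1 (fail-walked)
pos 50 'b': at 2  emit P5@[50:50]
pos 51 'e': at 3
pos 52 'b': at 4  emit P0@[49:52],P5@[52:52]
pos 53 'c': at 1 (fail-walked)
pos 54 'a': at 8 (fail-walked)
pos 55 'e': at 9
pos 56 'a': at 8 (fail-walked)
pos 57 'c': at 1 (fail-walked)
pos 58 'b': at 2  emit P5@[58:58]
pos 59 'e': at 3
pos 60 'b': at 4  emit P0@[57:60],P5@[60:60]
pos 61 'a': at 8 (fail-walked)
pos 62 'e': at 9
pos 63 'e': at 10  emit P3@[62:63]
pos 64 'e': at 11  emit P3@[63:64]
pos 65 'b': at 12  emit P5@[65:65]
pos 66 'b': at 13  emit P2@[61:66],P5@[66:66]
pos 67 'b': at 5 (fail-walked)  emit P5@[67:67]
pos 68 'c': at 1 (fail-walked)
pos 69 'b': at 2  emit P5@[69:69]
pos 70 'e': at 3
pos 71 'b': at 4  emit P0@[68:71],P5@[71:71]
pos 72 'd': at 6 (fail-walked)
pos 73 'e': at 17 (fail-walked)
pos 74 'e': at 18  emit P3@[73:74]
pos 75 'd': at 19
pos 76 'e': at 20  emit P4@[72:76]
pos 77 'c': at 1 (fail-walked)

All matches (sorted): [[2,7],[3,7],[7,3],[8,3],[9,5],[10,2],[10,5],[13,5],[15,6],[16,5],[17,5],[20,5],[22,1],[22,7],[24,3],[27,5],[29,0],[29,5],[30,5],[32,3],[35,3],[38,3],[40,4],[41,5],[43,1],[43,7],[50,5],[52,0],[52,5],[58,5],[60,0],[60,5],[63,3],[64,3],[65,5],[66,2],[66,5],[67,5],[69,5],[71,0],[71,5],[74,3],[76,4]]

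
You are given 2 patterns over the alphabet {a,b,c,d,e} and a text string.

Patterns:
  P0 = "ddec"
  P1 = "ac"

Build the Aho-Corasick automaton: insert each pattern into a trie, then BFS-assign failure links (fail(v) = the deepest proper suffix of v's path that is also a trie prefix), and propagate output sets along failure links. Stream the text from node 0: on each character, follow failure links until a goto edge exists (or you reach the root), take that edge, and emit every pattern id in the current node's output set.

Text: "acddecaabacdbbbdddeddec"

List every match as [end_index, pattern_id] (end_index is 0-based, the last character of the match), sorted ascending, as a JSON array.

Build automaton:
Trie nodes:
  n0 'ε': a→5 d→1
  n1 'd': d→2
  n2 'dd': e→3
  n3 'dde': c→4
  n4 'ddec': ·  [P0 ends]
  n5 'a': c→6
  n6 'ac': ·  [P1 ends]

BFS fail/out derivation:
  fail(1) 'd': from fail(0)=0 chase 'd': 0 ⇒ 0;  out=∅∪out(0)=∅
  fail(5) 'a': from fail(0)=0 chase 'a': 0 ⇒ 0;  out=∅∪out(0)=∅
  fail(2) 'dd': from fail(1)=0 chase 'd': 0 ⇒ 1;  out=∅∪out(1)=∅
  fail(6) 'ac': from fail(5)=0 chase 'c': 0 ⇒ 0;  out={1}∪out(0)={1}
  fail(3) 'dde': from fail(2)=1 chase 'e': 1→0 ⇒ 0;  out=∅∪out(0)=∅
  fail(4) 'ddec': from fail(3)=0 chase 'c': 0 ⇒ 0;  out={0}∪out(0)={0}

Run:
pos 0 'a': at 5
pos 1 'c': at 6  emit P1@[0:1]
pos 2 'd': at 1 (fail-walked)
pos 3 'd': at 2
pos 4 'e': at 3
pos 5 'c': at 4  emit P0@[2:5]
pos 6 'a': at 5 (fail-walked)
pos 7 'a': at 5 (fail-walked)
pos 8 'b': at 0 (fail-walked)
pos 9 'a': at 5
pos 10 'c': at 6  emit P1@[9:10]
pos 11 'd': at 1 (fail-walked)
pos 12 'b': at 0 (fail-walked)
pos 13 'b': at 0
pos 14 'b': at 0
pos 15 'd': at 1
pos 16 'd': at 2
pos 17 'd': at 2 (fail-walked)
pos 18 'e': at 3
pos 19 'd': at 1 (fail-walked)
pos 20 'd': at 2
pos 21 'e': at 3
pos 22 'c': at 4  emit P0@[19:22]

Result: [[1,1],[5,0],[10,1],[22,0]]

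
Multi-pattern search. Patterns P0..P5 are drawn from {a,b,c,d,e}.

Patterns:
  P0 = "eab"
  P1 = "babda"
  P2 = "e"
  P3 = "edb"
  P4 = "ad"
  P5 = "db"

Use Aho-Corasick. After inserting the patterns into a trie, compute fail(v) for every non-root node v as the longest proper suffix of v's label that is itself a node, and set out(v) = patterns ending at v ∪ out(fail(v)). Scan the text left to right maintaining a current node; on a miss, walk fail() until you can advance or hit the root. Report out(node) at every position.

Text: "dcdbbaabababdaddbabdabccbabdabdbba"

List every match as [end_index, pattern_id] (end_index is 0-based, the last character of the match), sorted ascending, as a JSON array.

Build automaton:
Trie (insert patterns):
  0='ε' goto a→11 b→4 d→13 e→1
  1='e' goto a→2 d→9  ←P2
  2='ea' goto b→3
  3='eab' goto ·  ←P0
  4='b' goto a→5
  5='ba' goto b→6
  6='bab' goto d→7
  7='babd' goto a→8
  8='babda' goto ·  ←P1
  9='ed' goto b→10
  10='edb' goto ·  ←P3
  11='a' goto d→12
  12='ad' goto ·  ←P4
  13='d' goto b→14
  14='db' goto ·  ←P5

BFS fail/out derivation:
  fail(1) 'e': from fail(0)=0 chase 'e': 0 ⇒ 0;  out={2}∪out(0)={2}
  fail(4) 'b': from fail(0)=0 chase 'b': 0 ⇒ 0;  out=∅∪out(0)=∅
  fail(11) 'a': from fail(0)=0 chase 'a': 0 ⇒ 0;  out=∅∪out(0)=∅
  fail(13) 'd': from fail(0)=0 chase 'd': 0 ⇒ 0;  out=∅∪out(0)=∅
  fail(2) 'ea': from fail(1)=0 chase 'a': 0 ⇒ 11;  out=∅∪out(11)=∅
  fail(5) 'ba': from fail(4)=0 chase 'a': 0 ⇒ 11;  out=∅∪out(11)=∅
  fail(9) 'ed': from fail(1)=0 chase 'd': 0 ⇒ 13;  out=∅∪out(13)=∅
  fail(12) 'ad': from fail(11)=0 chase 'd': 0 ⇒ 13;  out={4}∪out(13)={4}
  fail(14) 'db': from fail(13)=0 chase 'b': 0 ⇒ 4;  out={5}∪out(4)={5}
  fail(3) 'eab': from fail(2)=11 chase 'b': 11→0 ⇒ 4;  out={0}∪out(4)={0}
  fail(6) 'bab': from fail(5)=11 chase 'b': 11→0 ⇒ 4;  out=∅∪out(4)=∅
  fail(10) 'edb': from fail(9)=13 chase 'b': 13 ⇒ 14;  out={3}∪out(14)={3,5}
  fail(7) 'babd': from fail(6)=4 chase 'd': 4→0 ⇒ 13;  out=∅∪out(13)=∅
  fail(8) 'babda': from fail(7)=13 chase 'a': 13→0 ⇒ 11;  out={1}∪out(11)={1}

Run:
i=0 'd': node 0→13
i=1 'c': node 13→0 (fail-walked)
i=2 'd': node 0→13
i=3 'b': node 13→14  emit P5@[2:3]
i=4 'b': node 14→4 (fail-walked)
i=5 'a': node 4→5
i=6 'a': node 5→11 (fail-walked)
i=7 'b': node 11→4 (fail-walked)
i=8 'a': node 4→5
i=9 'b': node 5→6
i=10 'a': node 6→5 (fail-walked)
i=11 'b': node 5→6
i=12 'd': node 6→7
i=13 'a': node 7→8  emit P1@[9:13]
i=14 'd': node 8→12 (fail-walked)  emit P4@[13:14]
i=15 'd': node 12→13 (fail-walked)
i=16 'b': node 13→14  emit P5@[15:16]
i=17 'a': node 14→5 (fail-walked)
i=18 'b': node 5→6
i=19 'd': node 6→7
i=20 'a': node 7→8  emit P1@[16:20]
i=21 'b': node 8→4 (fail-walked)
i=22 'c': node 4→0 (fail-walked)
i=23 'c': node 0→0
i=24 'b': node 0→4
i=25 'a': node 4→5
i=26 'b': node 5→6
i=27 'd': node 6→7
i=28 'a': node 7→8  emit P1@[24:28]
i=29 'b': node 8→4 (fail-walked)
i=30 'd': node 4→13 (fail-walked)
i=31 'b': node 13→14  emit P5@[30:31]
i=32 'b': node 14→4 (fail-walked)
i=33 'a': node 4→5

All matches (sorted): [[3,5],[13,1],[14,4],[16,5],[20,1],[28,1],[31,5]]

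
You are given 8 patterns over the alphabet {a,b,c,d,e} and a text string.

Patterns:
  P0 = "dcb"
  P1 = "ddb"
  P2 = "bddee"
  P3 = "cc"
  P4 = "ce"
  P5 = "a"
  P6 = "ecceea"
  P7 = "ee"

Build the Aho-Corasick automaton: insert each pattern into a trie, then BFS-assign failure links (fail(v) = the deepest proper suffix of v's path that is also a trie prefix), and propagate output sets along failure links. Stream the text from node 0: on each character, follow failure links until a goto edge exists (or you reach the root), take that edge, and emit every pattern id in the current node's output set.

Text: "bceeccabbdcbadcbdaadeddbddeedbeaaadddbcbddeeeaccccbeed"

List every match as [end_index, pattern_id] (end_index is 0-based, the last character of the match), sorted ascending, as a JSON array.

Construct AC machine:
Trie nodes:
  0='ε' goto a→14 b→6 c→11 d→1 e→15
  1='d' goto c→2 d→4
  2='dc' goto b→3
  3='dcb' goto ·  ←P0
  4='dd' goto b→5
  5='ddb' goto ·  ←P1
  6='b' goto d→7
  7='bd' goto d→8
  8='bdd' goto e→9
  9='bdde' goto e→10
  10='bddee' goto ·  ←P2
  11='c' goto c→12 e→13
  12='cc' goto ·  ←P3
  13='ce' goto ·  ←P4
  14='a' goto ·  ←P5
  15='e' goto c→16 e→21
  16='ec' goto c→17
  17='ecc' goto e→18
  18='ecce' goto e→19
  19='eccee' goto a→20
  20='ecceea' goto ·  ←P6
  21='ee' goto ·  ←P7

Failure links (BFS by depth):
  fail(1) 'd': from fail(0)=0 chase 'd': 0 ⇒ 0;  out=∅∪out(0)=∅
  fail(6) 'b': from fail(0)=0 chase 'b': 0 ⇒ 0;  out=∅∪out(0)=∅
  fail(11) 'c': from fail(0)=0 chase 'c': 0 ⇒ 0;  out=∅∪out(0)=∅
  fail(14) 'a': from fail(0)=0 chase 'a': 0 ⇒ 0;  out={5}∪out(0)={5}
  fail(15) 'e': from fail(0)=0 chase 'e': 0 ⇒ 0;  out=∅∪out(0)=∅
  fail(2) 'dc': from fail(1)=0 chase 'c': 0 ⇒ 11;  out=∅∪out(11)=∅
  fail(4) 'dd': from fail(1)=0 chase 'd': 0 ⇒ 1;  out=∅∪out(1)=∅
  fail(7) 'bd': from fail(6)=0 chase 'd': 0 ⇒ 1;  out=∅∪out(1)=∅
  fail(12) 'cc': from fail(11)=0 chase 'c': 0 ⇒ 11;  out={3}∪out(11)={3}
  fail(13) 'ce': from fail(11)=0 chase 'e': 0 ⇒ 15;  out={4}∪out(15)={4}
  fail(16) 'ec': from fail(15)=0 chase 'c': 0 ⇒ 11;  out=∅∪out(11)=∅
  fail(21) 'ee': from fail(15)=0 chase 'e': 0 ⇒ 15;  out={7}∪out(15)={7}
  fail(3) 'dcb': from fail(2)=11 chase 'b': 11→0 ⇒ 6;  out={0}∪out(6)={0}
  fail(5) 'ddb': from fail(4)=1 chase 'b': 1→0 ⇒ 6;  out={1}∪out(6)={1}
  fail(8) 'bdd': from fail(7)=1 chase 'd': 1 ⇒ 4;  out=∅∪out(4)=∅
  fail(17) 'ecc': from fail(16)=11 chase 'c': 11 ⇒ 12;  out=∅∪out(12)={3}
  fail(9) 'bdde': from fail(8)=4 chase 'e': 4→1→0 ⇒ 15;  out=∅∪out(15)=∅
  fail(18) 'ecce': from fail(17)=12 chase 'e': 12→11 ⇒ 13;  out=∅∪out(13)={4}
  fail(10) 'bddee': from fail(9)=15 chase 'e': 15 ⇒ 21;  out={2}∪out(21)={2,7}
  fail(19) 'eccee': from fail(18)=13 chase 'e': 13→15 ⇒ 21;  out=∅∪out(21)={7}
  fail(20) 'ecceea': from fail(19)=21 chase 'a': 21→15→0 ⇒ 14;  out={6}∪out(14)={5,6}

Scan:
i=0 'b': node 0→6
i=1 'c': node 6→11 (via fail)
i=2 'e': node 11→13  → match P4@[1:2]
i=3 'e': node 13→21 (via fail)  → match P7@[2:3]
i=4 'c': node 21→16 (via fail)
i=5 'c': node 16→17  → match P3@[4:5]
i=6 'a': node 17→14 (via fail)  → match P5@[6:6]
i=7 'b': node 14→6 (via fail)
i=8 'b': node 6→6 (via fail)
i=9 'd': node 6→7
i=10 'c': node 7→2 (via fail)
i=11 'b': node 2→3  → match P0@[9:11]
i=12 'a': node 3→14 (via fail)  → match P5@[12:12]
i=13 'd': node 14→1 (via fail)
i=14 'c': node 1→2
i=15 'b': node 2→3  → match P0@[13:15]
i=16 'd': node 3→7 (via fail)
i=17 'a': node 7→14 (via fail)  → match P5@[17:17]
i=18 'a': node 14→14 (via fail)  → match P5@[18:18]
i=19 'd': node 14→1 (via fail)
i=20 'e': node 1→15 (via fail)
i=21 'd': node 15→1 (via fail)
i=22 'd': node 1→4
i=23 'b': node 4→5  → match P1@[21:23]
i=24 'd': node 5→7 (via fail)
i=25 'd': node 7→8
i=26 'e': node 8→9
i=27 'e': node 9→10  → match P2@[23:27],P7@[26:27]
i=28 'd': node 10→1 (via fail)
i=29 'b': node 1→6 (via fail)
i=30 'e': node 6→15 (via fail)
i=31 'a': node 15→14 (via fail)  → match P5@[31:31]
i=32 'a': node 14→14 (via fail)  → match P5@[32:32]
i=33 'a': node 14→14 (via fail)  → match P5@[33:33]
i=34 'd': node 14→1 (via fail)
i=35 'd': node 1→4
i=36 'd': node 4→4 (via fail)
i=37 'b': node 4→5  → match P1@[35:37]
i=38 'c': node 5→11 (via fail)
i=39 'b': node 11→6 (via fail)
i=40 'd': node 6→7
i=41 'd': node 7→8
i=42 'e': node 8→9
i=43 'e': node 9→10  → match P2@[39:43],P7@[42:43]
i=44 'e': node 10→21 (via fail)  → match P7@[43:44]
i=45 'a': node 21→14 (via fail)  → match P5@[45:45]
i=46 'c': node 14→11 (via fail)
i=47 'c': node 11→12  → match P3@[46:47]
i=48 'c': node 12→12 (via fail)  → match P3@[47:48]
i=49 'c': node 12→12 (via fail)  → match P3@[48:49]
i=50 'b': node 12→6 (via fail)
i=51 'e': node 6→15 (via fail)
i=52 'e': node 15→21  → match P7@[51:52]
i=53 'd': node 21→1 (via fail)

Matches: [[2,4],[3,7],[5,3],[6,5],[11,0],[12,5],[15,0],[17,5],[18,5],[23,1],[27,2],[27,7],[31,5],[32,5],[33,5],[37,1],[43,2],[43,7],[44,7],[45,5],[47,3],[48,3],[49,3],[52,7]]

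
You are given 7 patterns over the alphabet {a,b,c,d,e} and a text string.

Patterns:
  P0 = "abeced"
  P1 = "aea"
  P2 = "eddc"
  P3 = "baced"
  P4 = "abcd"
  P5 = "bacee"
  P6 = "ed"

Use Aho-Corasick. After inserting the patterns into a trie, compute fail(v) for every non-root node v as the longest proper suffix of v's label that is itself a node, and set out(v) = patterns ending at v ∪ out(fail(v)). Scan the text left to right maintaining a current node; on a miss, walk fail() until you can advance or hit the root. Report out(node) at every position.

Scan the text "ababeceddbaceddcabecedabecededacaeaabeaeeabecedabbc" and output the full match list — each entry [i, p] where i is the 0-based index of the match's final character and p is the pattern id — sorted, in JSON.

Construct AC machine:
Trie (insert patterns):
  0='ε' goto a→1 b→13 e→9
  1='a' goto b→2 e→7
  2='ab' goto c→18 e→3
  3='abe' goto c→4
  4='abec' goto e→5
  5='abece' goto d→6
  6='abeced' goto ·  [P0 ends]
  7='ae' goto a→8
  8='aea' goto ·  [P1 ends]
  9='e' goto d→10
  10='ed' goto d→11  [P6 ends]
  11='edd' goto c→12
  12='eddc' goto ·  [P2 ends]
  13='b' goto a→14
  14='ba' goto c→15
  15='bac' goto e→16
  16='bace' goto d→17 e→20
  17='baced' goto ·  [P3 ends]
  18='abc' goto d→19
  19='abcd' goto ·  [P4 ends]
  20='bacee' goto ·  [P5 ends]

Failure links (BFS by depth):
  n1('a'): parent n0 fail=0; on 'a' 0 → fail=0;  out ∅∪∅=∅
  n9('e'): parent n0 fail=0; on 'e' 0 → fail=0;  out ∅∪∅=∅
  n13('b'): parent n0 fail=0; on 'b' 0 → fail=0;  out ∅∪∅=∅
  n2('ab'): parent n1 fail=0; on 'b' 0 → fail=13;  out ∅∪∅=∅
  n7('ae'): parent n1 fail=0; on 'e' 0 → fail=9;  out ∅∪∅=∅
  n10('ed'): parent n9 fail=0; on 'd' 0 → fail=0;  out {6}∪∅={6}
  n14('ba'): parent n13 fail=0; on 'a' 0 → fail=1;  out ∅∪∅=∅
  n3('abe'): parent n2 fail=13; on 'e' 13→0 → fail=9;  out ∅∪∅=∅
  n8('aea'): parent n7 fail=9; on 'a' 9→0 → fail=1;  out {1}∪∅={1}
  n11('edd'): parent n10 fail=0; on 'd' 0 → fail=0;  out ∅∪∅=∅
  n15('bac'): parent n14 fail=1; on 'c' 1→0 → fail=0;  out ∅∪∅=∅
  n18('abc'): parent n2 fail=13; on 'c' 13→0 → fail=0;  out ∅∪∅=∅
  n4('abec'): parent n3 fail=9; on 'c' 9→0 → fail=0;  out ∅∪∅=∅
  n12('eddc'): parent n11 fail=0; on 'c' 0 → fail=0;  out {2}∪∅={2}
  n16('bace'): parent n15 fail=0; on 'e' 0 → fail=9;  out ∅∪∅=∅
  n19('abcd'): parent n18 fail=0; on 'd' 0 → fail=0;  out {4}∪∅={4}
  n5('abece'): parent n4 fail=0; on 'e' 0 → fail=9;  out ∅∪∅=∅
  n17('baced'): parent n16 fail=9; on 'd' 9 → fail=10;  out {3}∪{6}={3,6}
  n20('bacee'): parent n16 fail=9; on 'e' 9→0 → fail=9;  out {5}∪∅={5}
  n6('abeced'): parent n5 fail=9; on 'd' 9 → fail=10;  out {0}∪{6}={0,6}

Scan:
[0] read 'a'  n0⇒n1
[1] read 'b'  n1⇒n2
[2] read 'a'  n2⇒n14 ·f
[3] read 'b'  n14⇒n2 ·f
[4] read 'e'  n2⇒n3
[5] read 'c'  n3⇒n4
[6] read 'e'  n4⇒n5
[7] read 'd'  n5⇒n6  → match P0@[2:7],P6@[6:7]
[8] read 'd'  n6⇒n11 ·f
[9] read 'b'  n11⇒n13 ·f
[10] read 'a'  n13⇒n14
[11] read 'c'  n14⇒n15
[12] read 'e'  n15⇒n16
[13] read 'd'  n16⇒n17  → match P3@[9:13],P6@[12:13]
[14] read 'd'  n17⇒n11 ·f
[15] read 'c'  n11⇒n12  → match P2@[12:15]
[16] read 'a'  n12⇒n1 ·f
[17] read 'b'  n1⇒n2
[18] read 'e'  n2⇒n3
[19] read 'c'  n3⇒n4
[20] read 'e'  n4⇒n5
[21] read 'd'  n5⇒n6  → match P0@[16:21],P6@[20:21]
[22] read 'a'  n6⇒n1 ·f
[23] read 'b'  n1⇒n2
[24] read 'e'  n2⇒n3
[25] read 'c'  n3⇒n4
[26] read 'e'  n4⇒n5
[27] read 'd'  n5⇒n6  → match P0@[22:27],P6@[26:27]
[28] read 'e'  n6⇒n9 ·f
[29] read 'd'  n9⇒n10  → match P6@[28:29]
[30] read 'a'  n10⇒n1 ·f
[31] read 'c'  n1⇒n0 ·f
[32] read 'a'  n0⇒n1
[33] read 'e'  n1⇒n7
[34] read 'a'  n7⇒n8  → match P1@[32:34]
[35] read 'a'  n8⇒n1 ·f
[36] read 'b'  n1⇒n2
[37] read 'e'  n2⇒n3
[38] read 'a'  n3⇒n1 ·f
[39] read 'e'  n1⇒n7
[40] read 'e'  n7⇒n9 ·f
[41] read 'a'  n9⇒n1 ·f
[42] read 'b'  n1⇒n2
[43] read 'e'  n2⇒n3
[44] read 'c'  n3⇒n4
[45] read 'e'  n4⇒n5
[46] read 'd'  n5⇒n6  → match P0@[41:46],P6@[45:46]
[47] read 'a'  n6⇒n1 ·f
[48] read 'b'  n1⇒n2
[49] read 'b'  n2⇒n13 ·f
[50] read 'c'  n13⇒n0 ·f

All matches (sorted): [[7,0],[7,6],[13,3],[13,6],[15,2],[21,0],[21,6],[27,0],[27,6],[29,6],[34,1],[46,0],[46,6]]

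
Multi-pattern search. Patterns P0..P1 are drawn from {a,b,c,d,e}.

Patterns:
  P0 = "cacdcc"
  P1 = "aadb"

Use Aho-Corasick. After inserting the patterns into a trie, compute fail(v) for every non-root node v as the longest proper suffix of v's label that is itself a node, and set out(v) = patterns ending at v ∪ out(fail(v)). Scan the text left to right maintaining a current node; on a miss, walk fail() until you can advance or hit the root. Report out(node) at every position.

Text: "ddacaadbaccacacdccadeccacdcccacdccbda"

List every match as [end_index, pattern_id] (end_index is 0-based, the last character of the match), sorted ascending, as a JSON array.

Build automaton:
Trie (insert patterns):
  n0 'ε': a→7 c→1
  n1 'c': a→2
  n2 'ca': c→3
  n3 'cac': d→4
  n4 'cacd': c→5
  n5 'cacdc': c→6
  n6 'cacdcc': ·  [P0 ends]
  n7 'a': a→8
  n8 'aa': d→9
  n9 'aad': b→10
  n10 'aadb': ·  [P1 ends]

BFS fail/out derivation:
  n1('c'): parent n0 fail=0; on 'c' 0 → fail=0;  out ∅∪∅=∅
  n7('a'): parent n0 fail=0; on 'a' 0 → fail=0;  out ∅∪∅=∅
  n2('ca'): parent n1 fail=0; on 'a' 0 → fail=7;  out ∅∪∅=∅
  n8('aa'): parent n7 fail=0; on 'a' 0 → fail=7;  out ∅∪∅=∅
  n3('cac'): parent n2 fail=7; on 'c' 7→0 → fail=1;  out ∅∪∅=∅
  n9('aad'): parent n8 fail=7; on 'd' 7→0 → fail=0;  out ∅∪∅=∅
  n4('cacd'): parent n3 fail=1; on 'd' 1→0 → fail=0;  out ∅∪∅=∅
  n10('aadb'): parent n9 fail=0; on 'b' 0 → fail=0;  out {1}∪∅={1}
  n5('cacdc'): parent n4 fail=0; on 'c' 0 → fail=1;  out ∅∪∅=∅
  n6('cacdcc'): parent n5 fail=1; on 'c' 1→0 → fail=1;  out {0}∪∅={0}

Scan:
pos 0 'd': at 0
pos 1 'd': at 0
pos 2 'a': at 7
pos 3 'c': at 1 (via fail)
pos 4 'a': at 2
pos 5 'a': at 8 (via fail)
pos 6 'd': at 9
pos 7 'b': at 10  emit P1@[4:7]
pos 8 'a': at 7 (via fail)
pos 9 'c': at 1 (via fail)
pos 10 'c': at 1 (via fail)
pos 11 'a': at 2
pos 12 'c': at 3
pos 13 'a': at 2 (via fail)
pos 14 'c': at 3
pos 15 'd': at 4
pos 16 'c': at 5
pos 17 'c': at 6  emit P0@[12:17]
pos 18 'a': at 2 (via fail)
pos 19 'd': at 0 (via fail)
pos 20 'e': at 0
pos 21 'c': at 1
pos 22 'c': at 1 (via fail)
pos 23 'a': at 2
pos 24 'c': at 3
pos 25 'd': at 4
pos 26 'c': at 5
pos 27 'c': at 6  emit P0@[22:27]
pos 28 'c': at 1 (via fail)
pos 29 'a': at 2
pos 30 'c': at 3
pos 31 'd': at 4
pos 32 'c': at 5
pos 33 'c': at 6  emit P0@[28:33]
pos 34 'b': at 0 (via fail)
pos 35 'd': at 0
pos 36 'a': at 7

Result: [[7,1],[17,0],[27,0],[33,0]]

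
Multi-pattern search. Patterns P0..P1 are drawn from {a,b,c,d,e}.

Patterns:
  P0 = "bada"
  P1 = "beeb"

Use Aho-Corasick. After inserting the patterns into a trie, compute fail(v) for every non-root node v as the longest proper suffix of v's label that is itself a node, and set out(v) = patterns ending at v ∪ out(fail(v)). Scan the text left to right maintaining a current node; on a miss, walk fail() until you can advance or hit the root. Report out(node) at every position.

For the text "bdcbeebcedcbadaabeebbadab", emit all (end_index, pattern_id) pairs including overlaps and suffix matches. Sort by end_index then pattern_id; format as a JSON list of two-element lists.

Construct AC machine:
Trie (insert patterns):
  0='ε' goto b→1
  1='b' goto a→2 e→5
  2='ba' goto d→3
  3='bad' goto a→4
  4='bada' goto ·  ←P0
  5='be' goto e→6
  6='bee' goto b→7
  7='beeb' goto ·  ←P1

BFS fail/out derivation:
  n1('b'): parent n0 fail=0; on 'b' 0 → fail=0;  out ∅∪∅=∅
  n2('ba'): parent n1 fail=0; on 'a' 0 → fail=0;  out ∅∪∅=∅
  n5('be'): parent n1 fail=0; on 'e' 0 → fail=0;  out ∅∪∅=∅
  n3('bad'): parent n2 fail=0; on 'd' 0 → fail=0;  out ∅∪∅=∅
  n6('bee'): parent n5 fail=0; on 'e' 0 → fail=0;  out ∅∪∅=∅
  n4('bada'): parent n3 fail=0; on 'a' 0 → fail=0;  out {0}∪∅={0}
  n7('beeb'): parent n6 fail=0; on 'b' 0 → fail=1;  out {1}∪∅={1}

Text stream:
[0] read 'b'  n0⇒n1
[1] read 'd'  n1⇒n0 (fail-walked)
[2] read 'c'  n0⇒n0
[3] read 'b'  n0⇒n1
[4] read 'e'  n1⇒n5
[5] read 'e'  n5⇒n6
[6] read 'b'  n6⇒n7  ** P1@[3:6]
[7] read 'c'  n7⇒n0 (fail-walked)
[8] read 'e'  n0⇒n0
[9] read 'd'  n0⇒n0
[10] read 'c'  n0⇒n0
[11] read 'b'  n0⇒n1
[12] read 'a'  n1⇒n2
[13] read 'd'  n2⇒n3
[14] read 'a'  n3⇒n4  ** P0@[11:14]
[15] read 'a'  n4⇒n0 (fail-walked)
[16] read 'b'  n0⇒n1
[17] read 'e'  n1⇒n5
[18] read 'e'  n5⇒n6
[19] read 'b'  n6⇒n7  ** P1@[16:19]
[20] read 'b'  n7⇒n1 (fail-walked)
[21] read 'a'  n1⇒n2
[22] read 'd'  n2⇒n3
[23] read 'a'  n3⇒n4  ** P0@[20:23]
[24] read 'b'  n4⇒n1 (fail-walked)

Result: [[6,1],[14,0],[19,1],[23,0]]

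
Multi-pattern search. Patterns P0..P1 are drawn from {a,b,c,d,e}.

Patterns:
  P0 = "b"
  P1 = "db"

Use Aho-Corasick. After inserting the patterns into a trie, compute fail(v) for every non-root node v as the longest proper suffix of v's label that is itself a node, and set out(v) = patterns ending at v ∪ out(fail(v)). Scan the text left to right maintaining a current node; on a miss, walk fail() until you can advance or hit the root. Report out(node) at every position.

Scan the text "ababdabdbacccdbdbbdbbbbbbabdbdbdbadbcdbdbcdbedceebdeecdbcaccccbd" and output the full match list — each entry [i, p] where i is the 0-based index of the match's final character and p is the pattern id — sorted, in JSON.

Construct AC machine:
Trie (insert patterns):
  n0 'ε': b→1 d→2
  n1 'b': ·  ←P0
  n2 'd': b→3
  n3 'db': ·  ←P1

Failure links (BFS by depth):
  n1('b'): parent n0 fail=0; on 'b' 0 → fail=0;  out {0}∪∅={0}
  n2('d'): parent n0 fail=0; on 'd' 0 → fail=0;  out ∅∪∅=∅
  n3('db'): parent n2 fail=0; on 'b' 0 → fail=1;  out {1}∪{0}={0,1}

Text stream:
pos 0 'a': at 0
pos 1 'b': at 1  emit P0@[1:1]
pos 2 'a': at 0 (via fail)
pos 3 'b': at 1  emit P0@[3:3]
pos 4 'd': at 2 (via fail)
pos 5 'a': at 0 (via fail)
pos 6 'b': at 1  emit P0@[6:6]
pos 7 'd': at 2 (via fail)
pos 8 'b': at 3  emit P0@[8:8],P1@[7:8]
pos 9 'a': at 0 (via fail)
pos 10 'c': at 0
pos 11 'c': at 0
pos 12 'c': at 0
pos 13 'd': at 2
pos 14 'b': at 3  emit P0@[14:14],P1@[13:14]
pos 15 'd': at 2 (via fail)
pos 16 'b': at 3  emit P0@[16:16],P1@[15:16]
pos 17 'b': at 1 (via fail)  emit P0@[17:17]
pos 18 'd': at 2 (via fail)
pos 19 'b': at 3  emit P0@[19:19],P1@[18:19]
pos 20 'b': at 1 (via fail)  emit P0@[20:20]
pos 21 'b': at 1 (via fail)  emit P0@[21:21]
pos 22 'b': at 1 (via fail)  emit P0@[22:22]
pos 23 'b': at 1 (via fail)  emit P0@[23:23]
pos 24 'b': at 1 (via fail)  emit P0@[24:24]
pos 25 'a': at 0 (via fail)
pos 26 'b': at 1  emit P0@[26:26]
pos 27 'd': at 2 (via fail)
pos 28 'b': at 3  emit P0@[28:28],P1@[27:28]
pos 29 'd': at 2 (via fail)
pos 30 'b': at 3  emit P0@[30:30],P1@[29:30]
pos 31 'd': at 2 (via fail)
pos 32 'b': at 3  emit P0@[32:32],P1@[31:32]
pos 33 'a': at 0 (via fail)
pos 34 'd': at 2
pos 35 'b': at 3  emit P0@[35:35],P1@[34:35]
pos 36 'c': at 0 (via fail)
pos 37 'd': at 2
pos 38 'b': at 3  emit P0@[38:38],P1@[37:38]
pos 39 'd': at 2 (via fail)
pos 40 'b': at 3  emit P0@[40:40],P1@[39:40]
pos 41 'c': at 0 (via fail)
pos 42 'd': at 2
pos 43 'b': at 3  emit P0@[43:43],P1@[42:43]
pos 44 'e': at 0 (via fail)
pos 45 'd': at 2
pos 46 'c': at 0 (via fail)
pos 47 'e': at 0
pos 48 'e': at 0
pos 49 'b': at 1  emit P0@[49:49]
pos 50 'd': at 2 (via fail)
pos 51 'e': at 0 (via fail)
pos 52 'e': at 0
pos 53 'c': at 0
pos 54 'd': at 2
pos 55 'b': at 3  emit P0@[55:55],P1@[54:55]
pos 56 'c': at 0 (via fail)
pos 57 'a': at 0
pos 58 'c': at 0
pos 59 'c': at 0
pos 60 'c': at 0
pos 61 'c': at 0
pos 62 'b': at 1  emit P0@[62:62]
pos 63 'd': at 2 (via fail)

All matches (sorted): [[1,0],[3,0],[6,0],[8,0],[8,1],[14,0],[14,1],[16,0],[16,1],[17,0],[19,0],[19,1],[20,0],[21,0],[22,0],[23,0],[24,0],[26,0],[28,0],[28,1],[30,0],[30,1],[32,0],[32,1],[35,0],[35,1],[38,0],[38,1],[40,0],[40,1],[43,0],[43,1],[49,0],[55,0],[55,1],[62,0]]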